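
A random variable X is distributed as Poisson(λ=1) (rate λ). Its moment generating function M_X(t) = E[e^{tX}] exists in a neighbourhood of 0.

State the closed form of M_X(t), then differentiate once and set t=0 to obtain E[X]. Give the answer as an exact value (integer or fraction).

M_X(t) = e^(e^(t) - 1)
M′(t) = e^(-1)*e^(t)*e^(e^(t))

E[X] = M′(0) = 1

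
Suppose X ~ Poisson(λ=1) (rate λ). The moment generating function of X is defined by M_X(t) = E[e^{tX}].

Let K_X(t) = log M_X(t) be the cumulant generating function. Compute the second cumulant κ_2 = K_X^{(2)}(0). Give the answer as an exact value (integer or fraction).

κ_2 = D^2[K](0) = 1

M_X(t) = e^(e^(t) - 1)
K_X(t) = log M_X(t) = e^(t) - 1
D^2[K](t) = e^(t)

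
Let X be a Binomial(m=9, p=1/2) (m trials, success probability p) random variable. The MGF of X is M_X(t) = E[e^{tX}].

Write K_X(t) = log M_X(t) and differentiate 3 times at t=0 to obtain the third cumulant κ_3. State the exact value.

M_X(t) = (e^(t)/2 + 1/2)^9
K_X(t) = log M_X(t) = 9*log(e^(t)/2 + 1/2)
K^(3)(t) = (-9*e^(2*t) + 9*e^(t))/(e^(3*t) + 3*e^(2*t) + 3*e^(t) + 1)

κ_3 = K^(3)(0) = 0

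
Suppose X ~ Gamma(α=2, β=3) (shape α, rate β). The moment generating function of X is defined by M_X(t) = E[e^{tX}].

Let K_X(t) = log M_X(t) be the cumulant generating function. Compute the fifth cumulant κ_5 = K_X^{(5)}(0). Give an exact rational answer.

M_X(t) = 9/(3 - t)^2
K_X(t) = log M_X(t) = -2*log(3 - t) + 2*log(3)
D^5[K](t) = -48/(t^5 - 15*t^4 + 90*t^3 - 270*t^2 + 405*t - 243)

κ_5 = D^5[K](0) = 16/81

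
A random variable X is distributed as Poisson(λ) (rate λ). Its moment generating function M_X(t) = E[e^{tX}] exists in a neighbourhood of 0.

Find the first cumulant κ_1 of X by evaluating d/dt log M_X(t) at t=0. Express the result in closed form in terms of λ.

κ_1 = K^(1)(0) = λ

M_X(t) = e^(λ*(e^(t) - 1))
K_X(t) = log M_X(t) = λ*(e^(t) - 1)
K^(1)(t) = λ*e^(t)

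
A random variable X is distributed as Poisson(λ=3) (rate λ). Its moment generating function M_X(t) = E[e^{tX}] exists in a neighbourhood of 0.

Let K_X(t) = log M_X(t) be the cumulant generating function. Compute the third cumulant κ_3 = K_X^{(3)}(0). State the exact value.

M_X(t) = e^(3*e^(t) - 3)
K_X(t) = log M_X(t) = 3*e^(t) - 3
K′(t) = 3*e^(t)
K′′(t) = 3*e^(t)
K′′′(t) = 3*e^(t)

κ_3 = K′′′(0) = 3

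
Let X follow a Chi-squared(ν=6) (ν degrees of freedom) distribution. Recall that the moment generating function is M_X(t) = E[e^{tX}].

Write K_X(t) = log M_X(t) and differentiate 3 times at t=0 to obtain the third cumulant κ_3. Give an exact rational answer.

M_X(t) = (1 - 2*t)^(-3)
K_X(t) = log M_X(t) = -3*log(1 - 2*t)
D^3[K](t) = -48/(8*t^3 - 12*t^2 + 6*t - 1)

κ_3 = D^3[K](0) = 48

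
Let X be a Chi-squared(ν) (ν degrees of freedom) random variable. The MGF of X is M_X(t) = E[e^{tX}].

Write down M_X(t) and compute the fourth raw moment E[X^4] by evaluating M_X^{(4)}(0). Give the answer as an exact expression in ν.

E[X^4] = d^4M/dt^4 |_{t=0} = ν*(ν^3 + 12*ν^2 + 44*ν + 48)

M_X(t) = (1 - 2*t)^(-ν/2)
dM/dt = -ν/(2*t*(1 - 2*t)^(ν/2) - (1 - 2*t)^(ν/2))
d^2M/dt^2 = (ν^2 + 2*ν)/(4*t^2*(1 - 2*t)^(ν/2) - 4*t*(1 - 2*t)^(ν/2) + (1 - 2*t)^(ν/2))
d^3M/dt^3 = (-ν^3 - 6*ν^2 - 8*ν)/(8*t^3*(1 - 2*t)^(ν/2) - 12*t^2*(1 - 2*t)^(ν/2) + 6*t*(1 - 2*t)^(ν/2) - (1 - 2*t)^(ν/2))
d^4M/dt^4 = (ν^4 + 12*ν^3 + 44*ν^2 + 48*ν)/(16*t^4*(1 - 2*t)^(ν/2) - 32*t^3*(1 - 2*t)^(ν/2) + 24*t^2*(1 - 2*t)^(ν/2) - 8*t*(1 - 2*t)^(ν/2) + (1 - 2*t)^(ν/2))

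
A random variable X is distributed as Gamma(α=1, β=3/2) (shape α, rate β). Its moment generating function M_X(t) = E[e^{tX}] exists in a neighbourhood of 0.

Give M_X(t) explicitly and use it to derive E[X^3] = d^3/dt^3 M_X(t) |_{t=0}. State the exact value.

M_X(t) = 3/(2*(3/2 - t))
dM/dt = 6/(4*t^2 - 12*t + 9)
d^2M/dt^2 = -24/(8*t^3 - 36*t^2 + 54*t - 27)
d^3M/dt^3 = 144/(16*t^4 - 96*t^3 + 216*t^2 - 216*t + 81)

E[X^3] = d^3M/dt^3 |_{t=0} = 16/9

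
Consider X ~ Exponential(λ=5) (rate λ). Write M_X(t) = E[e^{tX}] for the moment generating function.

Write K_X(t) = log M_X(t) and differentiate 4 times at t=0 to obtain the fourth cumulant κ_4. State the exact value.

M_X(t) = 5/(5 - t)
K_X(t) = log M_X(t) = -log(5 - t) + log(5)
dK/dt = -1/(t - 5)
d^2K/dt^2 = 1/(t^2 - 10*t + 25)
d^3K/dt^3 = -2/(t^3 - 15*t^2 + 75*t - 125)
d^4K/dt^4 = 6/(t^4 - 20*t^3 + 150*t^2 - 500*t + 625)

κ_4 = d^4K/dt^4 |_{t=0} = 6/625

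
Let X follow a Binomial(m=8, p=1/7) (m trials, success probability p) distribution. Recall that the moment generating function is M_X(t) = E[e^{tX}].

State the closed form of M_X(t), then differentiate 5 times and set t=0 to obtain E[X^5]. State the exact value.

E[X^5] = d^5M/dt^5 |_{t=0} = 120464/2401

M_X(t) = (e^(t)/7 + 6/7)^8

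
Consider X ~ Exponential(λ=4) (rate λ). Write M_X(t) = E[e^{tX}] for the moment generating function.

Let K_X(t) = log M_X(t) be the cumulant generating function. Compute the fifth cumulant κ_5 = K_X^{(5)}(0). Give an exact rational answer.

κ_5 = D^5[K](0) = 3/128

M_X(t) = 4/(4 - t)
K_X(t) = log M_X(t) = -log(4 - t) + 2*log(2)
D^5[K](t) = -24/(t^5 - 20*t^4 + 160*t^3 - 640*t^2 + 1280*t - 1024)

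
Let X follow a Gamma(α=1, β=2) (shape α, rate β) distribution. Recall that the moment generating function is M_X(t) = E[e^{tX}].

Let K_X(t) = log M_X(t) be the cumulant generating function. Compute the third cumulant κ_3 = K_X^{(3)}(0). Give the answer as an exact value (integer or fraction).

κ_3 = D^3[K](0) = 1/4

M_X(t) = 2/(2 - t)
K_X(t) = log M_X(t) = -log(2 - t) + log(2)
D^3[K](t) = -2/(t^3 - 6*t^2 + 12*t - 8)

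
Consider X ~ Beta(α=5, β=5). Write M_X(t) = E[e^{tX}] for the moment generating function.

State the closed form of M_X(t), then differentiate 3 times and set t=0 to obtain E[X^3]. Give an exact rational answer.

M_X(t) = ₁F₁(5; 10; t)
M′(t) = ₁F₁(6; 11; t)/2
M′′(t) = 3*₁F₁(7; 12; t)/11
M′′′(t) = 7*₁F₁(8; 13; t)/44

E[X^3] = M′′′(0) = 7/44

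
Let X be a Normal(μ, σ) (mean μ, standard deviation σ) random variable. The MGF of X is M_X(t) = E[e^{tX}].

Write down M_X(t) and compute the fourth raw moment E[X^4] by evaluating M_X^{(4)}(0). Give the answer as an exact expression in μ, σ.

E[X^4] = d^4M/dt^4 |_{t=0} = μ^4 + 6*μ^2*σ^2 + 3*σ^4

M_X(t) = e^(μ*t + σ^2*t^2/2)
dM/dt = μ*e^(μ*t)*e^(σ^2*t^2/2) + σ^2*t*e^(μ*t)*e^(σ^2*t^2/2)
d^2M/dt^2 = μ^2*e^(μ*t)*e^(σ^2*t^2/2) + 2*μ*σ^2*t*e^(μ*t)*e^(σ^2*t^2/2) + σ^4*t^2*e^(μ*t)*e^(σ^2*t^2/2) + σ^2*e^(μ*t)*e^(σ^2*t^2/2)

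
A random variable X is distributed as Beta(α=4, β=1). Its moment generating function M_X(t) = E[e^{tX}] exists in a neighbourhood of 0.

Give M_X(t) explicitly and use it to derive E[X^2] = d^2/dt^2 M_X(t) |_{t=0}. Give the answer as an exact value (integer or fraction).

M_X(t) = ₁F₁(4; 5; t)
dM/dt = 4*₁F₁(5; 6; t)/5
d^2M/dt^2 = 2*₁F₁(6; 7; t)/3

E[X^2] = d^2M/dt^2 |_{t=0} = 2/3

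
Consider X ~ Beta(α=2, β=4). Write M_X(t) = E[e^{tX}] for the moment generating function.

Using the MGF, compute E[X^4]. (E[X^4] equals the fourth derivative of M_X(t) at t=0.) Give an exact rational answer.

E[X^4] = M^(4)(0) = 5/126

M_X(t) = ₁F₁(2; 6; t)
M^(4)(t) = 5*₁F₁(6; 10; t)/126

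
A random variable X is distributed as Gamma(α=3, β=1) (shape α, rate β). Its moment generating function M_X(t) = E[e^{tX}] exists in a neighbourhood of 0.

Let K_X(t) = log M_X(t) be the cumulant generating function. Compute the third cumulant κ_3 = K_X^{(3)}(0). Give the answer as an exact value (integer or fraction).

κ_3 = K′′′(0) = 6

M_X(t) = (1 - t)^(-3)
K_X(t) = log M_X(t) = -3*log(1 - t)
K′(t) = -3/(t - 1)
K′′(t) = 3/(t^2 - 2*t + 1)
K′′′(t) = -6/(t^3 - 3*t^2 + 3*t - 1)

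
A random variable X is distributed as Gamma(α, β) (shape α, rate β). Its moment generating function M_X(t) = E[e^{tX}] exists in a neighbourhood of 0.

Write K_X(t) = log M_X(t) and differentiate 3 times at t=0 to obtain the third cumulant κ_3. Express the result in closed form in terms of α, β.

M_X(t) = (β/(β - t))^α
K_X(t) = log M_X(t) = α*(log(β) - log(β - t))
K′(t) = -α/(-β + t)
K′′(t) = α/(β^2 - 2*β*t + t^2)
K′′′(t) = -2*α/(-β^3 + 3*β^2*t - 3*β*t^2 + t^3)

κ_3 = K′′′(0) = 2*α/β^3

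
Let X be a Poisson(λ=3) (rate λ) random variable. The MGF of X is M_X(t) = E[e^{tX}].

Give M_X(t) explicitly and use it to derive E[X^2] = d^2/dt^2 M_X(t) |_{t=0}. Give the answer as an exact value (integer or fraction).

M_X(t) = e^(3*e^(t) - 3)
M′(t) = 3*e^(-3)*e^(t)*e^(3*e^(t))
M′′(t) = (9*e^(2*t)*e^(3*e^(t)) + 3*e^(t)*e^(3*e^(t)))*e^(-3)

E[X^2] = M′′(0) = 12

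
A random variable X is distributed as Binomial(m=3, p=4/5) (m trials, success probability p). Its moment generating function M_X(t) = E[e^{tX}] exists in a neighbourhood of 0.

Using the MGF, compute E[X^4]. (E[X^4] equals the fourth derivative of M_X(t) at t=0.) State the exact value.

E[X^4] = D^4[M](0) = 5964/125

M_X(t) = (4*e^(t)/5 + 1/5)^3
D^4[M](t) = 5184*e^(3*t)/125 + 768*e^(2*t)/125 + 12*e^(t)/125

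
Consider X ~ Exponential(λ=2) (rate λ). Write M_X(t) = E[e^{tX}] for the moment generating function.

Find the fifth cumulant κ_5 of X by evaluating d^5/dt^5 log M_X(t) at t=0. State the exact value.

M_X(t) = 2/(2 - t)
K_X(t) = log M_X(t) = -log(2 - t) + log(2)
K′(t) = -1/(t - 2)
K′′(t) = 1/(t^2 - 4*t + 4)
K′′′(t) = -2/(t^3 - 6*t^2 + 12*t - 8)
K′′′′(t) = 6/(t^4 - 8*t^3 + 24*t^2 - 32*t + 16)
K′′′′′(t) = -24/(t^5 - 10*t^4 + 40*t^3 - 80*t^2 + 80*t - 32)

κ_5 = K′′′′′(0) = 3/4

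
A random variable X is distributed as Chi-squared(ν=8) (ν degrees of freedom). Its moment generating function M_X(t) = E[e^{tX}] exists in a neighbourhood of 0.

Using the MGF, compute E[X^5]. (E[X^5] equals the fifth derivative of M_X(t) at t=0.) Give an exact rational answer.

M_X(t) = (1 - 2*t)^(-4)
M′(t) = -8/(32*t^5 - 80*t^4 + 80*t^3 - 40*t^2 + 10*t - 1)
M′′(t) = 80/(64*t^6 - 192*t^5 + 240*t^4 - 160*t^3 + 60*t^2 - 12*t + 1)
M′′′(t) = -960/(128*t^7 - 448*t^6 + 672*t^5 - 560*t^4 + 280*t^3 - 84*t^2 + 14*t - 1)
M′′′′(t) = 13440/(256*t^8 - 1024*t^7 + 1792*t^6 - 1792*t^5 + 1120*t^4 - 448*t^3 + 112*t^2 - 16*t + 1)
M′′′′′(t) = -215040/(512*t^9 - 2304*t^8 + 4608*t^7 - 5376*t^6 + 4032*t^5 - 2016*t^4 + 672*t^3 - 144*t^2 + 18*t - 1)

E[X^5] = M′′′′′(0) = 215040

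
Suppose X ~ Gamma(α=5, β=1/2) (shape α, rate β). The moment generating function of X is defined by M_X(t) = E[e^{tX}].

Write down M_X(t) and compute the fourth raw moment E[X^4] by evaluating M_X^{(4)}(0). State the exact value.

M_X(t) = 1/(32*(1/2 - t)^5)
M^(4)(t) = -26880/(512*t^9 - 2304*t^8 + 4608*t^7 - 5376*t^6 + 4032*t^5 - 2016*t^4 + 672*t^3 - 144*t^2 + 18*t - 1)

E[X^4] = M^(4)(0) = 26880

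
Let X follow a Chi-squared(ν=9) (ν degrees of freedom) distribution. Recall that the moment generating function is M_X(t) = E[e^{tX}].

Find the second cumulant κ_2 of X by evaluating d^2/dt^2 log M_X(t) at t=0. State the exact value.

κ_2 = D^2[K](0) = 18

M_X(t) = (1 - 2*t)^(-9/2)
K_X(t) = log M_X(t) = -9*log(1 - 2*t)/2
D^2[K](t) = 18/(4*t^2 - 4*t + 1)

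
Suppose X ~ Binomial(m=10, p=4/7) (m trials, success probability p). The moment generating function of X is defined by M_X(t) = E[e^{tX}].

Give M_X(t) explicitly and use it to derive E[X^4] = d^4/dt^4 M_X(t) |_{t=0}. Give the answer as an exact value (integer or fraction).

E[X^4] = M′′′′(0) = 533320/343

M_X(t) = (4*e^(t)/7 + 3/7)^10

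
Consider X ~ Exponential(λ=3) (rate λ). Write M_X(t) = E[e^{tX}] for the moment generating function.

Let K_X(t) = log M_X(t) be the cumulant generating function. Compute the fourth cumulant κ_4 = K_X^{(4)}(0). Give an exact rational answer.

M_X(t) = 3/(3 - t)
K_X(t) = log M_X(t) = -log(3 - t) + log(3)
dK/dt = -1/(t - 3)
d^2K/dt^2 = 1/(t^2 - 6*t + 9)
d^3K/dt^3 = -2/(t^3 - 9*t^2 + 27*t - 27)
d^4K/dt^4 = 6/(t^4 - 12*t^3 + 54*t^2 - 108*t + 81)

κ_4 = d^4K/dt^4 |_{t=0} = 2/27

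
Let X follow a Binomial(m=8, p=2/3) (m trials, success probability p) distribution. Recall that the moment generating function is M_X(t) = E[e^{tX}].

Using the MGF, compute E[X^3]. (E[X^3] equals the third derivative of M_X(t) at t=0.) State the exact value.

M_X(t) = (2*e^(t)/3 + 1/3)^8
M′(t) = 2048*e^(8*t)/6561 + 7168*e^(7*t)/6561 + 3584*e^(6*t)/2187 + 8960*e^(5*t)/6561 + 4480*e^(4*t)/6561 + 448*e^(3*t)/2187 + 224*e^(2*t)/6561 + 16*e^(t)/6561
M′′(t) = 16384*e^(8*t)/6561 + 50176*e^(7*t)/6561 + 7168*e^(6*t)/729 + 44800*e^(5*t)/6561 + 17920*e^(4*t)/6561 + 448*e^(3*t)/729 + 448*e^(2*t)/6561 + 16*e^(t)/6561
M′′′(t) = 131072*e^(8*t)/6561 + 351232*e^(7*t)/6561 + 14336*e^(6*t)/243 + 224000*e^(5*t)/6561 + 71680*e^(4*t)/6561 + 448*e^(3*t)/243 + 896*e^(2*t)/6561 + 16*e^(t)/6561

E[X^3] = M′′′(0) = 1616/9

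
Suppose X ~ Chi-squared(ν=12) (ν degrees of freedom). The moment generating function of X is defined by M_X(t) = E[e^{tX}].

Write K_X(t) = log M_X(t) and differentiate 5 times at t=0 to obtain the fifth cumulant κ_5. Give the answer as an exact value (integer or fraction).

κ_5 = K′′′′′(0) = 4608

M_X(t) = (1 - 2*t)^(-6)
K_X(t) = log M_X(t) = -6*log(1 - 2*t)
K′(t) = -12/(2*t - 1)
K′′(t) = 24/(4*t^2 - 4*t + 1)
K′′′(t) = -96/(8*t^3 - 12*t^2 + 6*t - 1)
K′′′′(t) = 576/(16*t^4 - 32*t^3 + 24*t^2 - 8*t + 1)
K′′′′′(t) = -4608/(32*t^5 - 80*t^4 + 80*t^3 - 40*t^2 + 10*t - 1)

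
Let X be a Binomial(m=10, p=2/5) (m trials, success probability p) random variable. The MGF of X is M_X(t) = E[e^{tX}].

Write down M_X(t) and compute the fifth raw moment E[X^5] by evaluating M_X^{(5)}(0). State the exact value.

E[X^5] = D^5[M](0) = 1857436/625

M_X(t) = (2*e^(t)/5 + 3/5)^10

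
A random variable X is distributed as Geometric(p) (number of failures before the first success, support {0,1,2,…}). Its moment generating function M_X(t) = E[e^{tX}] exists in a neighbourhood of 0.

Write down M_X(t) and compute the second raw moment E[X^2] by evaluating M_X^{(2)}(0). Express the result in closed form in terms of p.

E[X^2] = M^(2)(0) = 1 - 3/p + 2/p^2

M_X(t) = p/(-(1 - p)*e^(t) + 1)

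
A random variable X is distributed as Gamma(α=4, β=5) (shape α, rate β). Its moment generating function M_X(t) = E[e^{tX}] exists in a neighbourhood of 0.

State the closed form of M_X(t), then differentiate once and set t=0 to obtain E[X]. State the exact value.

E[X] = dM/dt |_{t=0} = 4/5

M_X(t) = 625/(5 - t)^4
dM/dt = -2500/(t^5 - 25*t^4 + 250*t^3 - 1250*t^2 + 3125*t - 3125)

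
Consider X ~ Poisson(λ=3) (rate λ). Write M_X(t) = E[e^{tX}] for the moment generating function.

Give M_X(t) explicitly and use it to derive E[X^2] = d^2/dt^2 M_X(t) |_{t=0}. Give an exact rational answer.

M_X(t) = e^(3*e^(t) - 3)
M′(t) = 3*e^(-3)*e^(t)*e^(3*e^(t))
M′′(t) = (9*e^(2*t)*e^(3*e^(t)) + 3*e^(t)*e^(3*e^(t)))*e^(-3)

E[X^2] = M′′(0) = 12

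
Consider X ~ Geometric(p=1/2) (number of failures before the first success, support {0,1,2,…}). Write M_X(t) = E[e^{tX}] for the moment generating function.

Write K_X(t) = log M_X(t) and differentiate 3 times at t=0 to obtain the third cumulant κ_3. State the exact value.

κ_3 = K′′′(0) = 6

M_X(t) = 1/(2*(1 - e^(t)/2))
K_X(t) = log M_X(t) = -log(1 - e^(t)/2) - log(2)
K′(t) = -e^(t)/(e^(t) - 2)
K′′(t) = 2*e^(t)/(e^(2*t) - 4*e^(t) + 4)
K′′′(t) = (-2*e^(2*t) - 4*e^(t))/(e^(3*t) - 6*e^(2*t) + 12*e^(t) - 8)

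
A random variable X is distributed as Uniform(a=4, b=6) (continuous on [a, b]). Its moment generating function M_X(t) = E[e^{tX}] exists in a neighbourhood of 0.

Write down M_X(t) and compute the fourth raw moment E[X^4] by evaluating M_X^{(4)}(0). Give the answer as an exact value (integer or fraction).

M_X(t) = (e^(6*t) - e^(4*t))/(2*t)
M′(t) = (6*t*e^(6*t) - 4*t*e^(4*t) - e^(6*t) + e^(4*t))/(2*t^2)
M′′(t) = (18*t^2*e^(6*t) - 8*t^2*e^(4*t) - 6*t*e^(6*t) + 4*t*e^(4*t) + e^(6*t) - e^(4*t))/t^3
M′′′(t) = (108*t^3*e^(6*t) - 32*t^3*e^(4*t) - 54*t^2*e^(6*t) + 24*t^2*e^(4*t) + 18*t*e^(6*t) - 12*t*e^(4*t) - 3*e^(6*t) + 3*e^(4*t))/t^4

E[X^4] = M′′′′(0) = 3376/5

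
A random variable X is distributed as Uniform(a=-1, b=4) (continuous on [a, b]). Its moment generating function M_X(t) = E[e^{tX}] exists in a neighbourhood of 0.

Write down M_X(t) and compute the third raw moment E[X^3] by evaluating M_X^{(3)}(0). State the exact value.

M_X(t) = (e^(4*t) - e^(-t))/(5*t)
M^(3)(t) = (64*t^3*e^(5*t) + t^3 - 48*t^2*e^(5*t) + 3*t^2 + 24*t*e^(5*t) + 6*t - 6*e^(5*t) + 6)*e^(-t)/(5*t^4)

E[X^3] = M^(3)(0) = 51/4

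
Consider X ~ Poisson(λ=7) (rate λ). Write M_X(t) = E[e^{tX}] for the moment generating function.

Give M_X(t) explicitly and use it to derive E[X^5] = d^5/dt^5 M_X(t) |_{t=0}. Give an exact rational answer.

E[X^5] = d^5M/dt^5 |_{t=0} = 50134

M_X(t) = e^(7*e^(t) - 7)
dM/dt = 7*e^(-7)*e^(t)*e^(7*e^(t))
d^2M/dt^2 = (49*e^(2*t)*e^(7*e^(t)) + 7*e^(t)*e^(7*e^(t)))*e^(-7)
d^3M/dt^3 = (343*e^(3*t)*e^(7*e^(t)) + 147*e^(2*t)*e^(7*e^(t)) + 7*e^(t)*e^(7*e^(t)))*e^(-7)
d^4M/dt^4 = (2401*e^(4*t)*e^(7*e^(t)) + 2058*e^(3*t)*e^(7*e^(t)) + 343*e^(2*t)*e^(7*e^(t)) + 7*e^(t)*e^(7*e^(t)))*e^(-7)
d^5M/dt^5 = (16807*e^(5*t)*e^(7*e^(t)) + 24010*e^(4*t)*e^(7*e^(t)) + 8575*e^(3*t)*e^(7*e^(t)) + 735*e^(2*t)*e^(7*e^(t)) + 7*e^(t)*e^(7*e^(t)))*e^(-7)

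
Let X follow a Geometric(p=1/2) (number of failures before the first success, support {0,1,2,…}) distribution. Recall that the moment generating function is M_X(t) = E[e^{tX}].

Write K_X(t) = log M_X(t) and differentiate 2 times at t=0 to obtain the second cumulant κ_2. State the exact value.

M_X(t) = 1/(2*(1 - e^(t)/2))
K_X(t) = log M_X(t) = -log(1 - e^(t)/2) - log(2)
D^2[K](t) = 2*e^(t)/(e^(2*t) - 4*e^(t) + 4)

κ_2 = D^2[K](0) = 2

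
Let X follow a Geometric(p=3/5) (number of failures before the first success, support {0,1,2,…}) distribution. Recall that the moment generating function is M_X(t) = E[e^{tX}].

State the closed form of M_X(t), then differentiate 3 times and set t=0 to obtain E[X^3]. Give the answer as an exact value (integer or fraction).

M_X(t) = 3/(5*(1 - 2*e^(t)/5))
D^3[M](t) = (24*e^(3*t) + 240*e^(2*t) + 150*e^(t))/(16*e^(4*t) - 160*e^(3*t) + 600*e^(2*t) - 1000*e^(t) + 625)

E[X^3] = D^3[M](0) = 46/9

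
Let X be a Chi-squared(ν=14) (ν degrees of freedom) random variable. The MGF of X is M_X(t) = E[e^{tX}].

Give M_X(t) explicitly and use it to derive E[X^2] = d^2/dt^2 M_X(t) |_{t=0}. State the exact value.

M_X(t) = (1 - 2*t)^(-7)
M′(t) = 14/(256*t^8 - 1024*t^7 + 1792*t^6 - 1792*t^5 + 1120*t^4 - 448*t^3 + 112*t^2 - 16*t + 1)
M′′(t) = -224/(512*t^9 - 2304*t^8 + 4608*t^7 - 5376*t^6 + 4032*t^5 - 2016*t^4 + 672*t^3 - 144*t^2 + 18*t - 1)

E[X^2] = M′′(0) = 224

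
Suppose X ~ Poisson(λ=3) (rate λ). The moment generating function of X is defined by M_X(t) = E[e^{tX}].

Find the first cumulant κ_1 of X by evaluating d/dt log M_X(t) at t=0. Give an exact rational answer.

κ_1 = D[K](0) = 3

M_X(t) = e^(3*e^(t) - 3)
K_X(t) = log M_X(t) = 3*e^(t) - 3
D[K](t) = 3*e^(t)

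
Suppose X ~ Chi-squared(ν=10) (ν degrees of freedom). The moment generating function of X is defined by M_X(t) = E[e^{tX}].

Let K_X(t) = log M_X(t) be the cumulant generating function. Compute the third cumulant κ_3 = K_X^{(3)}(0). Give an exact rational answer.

M_X(t) = (1 - 2*t)^(-5)
K_X(t) = log M_X(t) = -5*log(1 - 2*t)
K^(3)(t) = -80/(8*t^3 - 12*t^2 + 6*t - 1)

κ_3 = K^(3)(0) = 80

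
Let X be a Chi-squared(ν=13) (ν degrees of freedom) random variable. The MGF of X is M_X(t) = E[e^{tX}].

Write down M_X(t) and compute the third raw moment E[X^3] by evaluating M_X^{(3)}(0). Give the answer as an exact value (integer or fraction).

M_X(t) = (1 - 2*t)^(-13/2)
M′(t) = -13/(128*t^7*√(1 - 2*t) - 448*t^6*√(1 - 2*t) + 672*t^5*√(1 - 2*t) - 560*t^4*√(1 - 2*t) + 280*t^3*√(1 - 2*t) - 84*t^2*√(1 - 2*t) + 14*t*√(1 - 2*t) - √(1 - 2*t))

E[X^3] = M′′′(0) = 3315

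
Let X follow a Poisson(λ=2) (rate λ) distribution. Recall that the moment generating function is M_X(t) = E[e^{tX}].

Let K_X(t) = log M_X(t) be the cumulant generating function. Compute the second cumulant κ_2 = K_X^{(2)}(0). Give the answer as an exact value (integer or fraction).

M_X(t) = e^(2*e^(t) - 2)
K_X(t) = log M_X(t) = 2*e^(t) - 2
dK/dt = 2*e^(t)
d^2K/dt^2 = 2*e^(t)

κ_2 = d^2K/dt^2 |_{t=0} = 2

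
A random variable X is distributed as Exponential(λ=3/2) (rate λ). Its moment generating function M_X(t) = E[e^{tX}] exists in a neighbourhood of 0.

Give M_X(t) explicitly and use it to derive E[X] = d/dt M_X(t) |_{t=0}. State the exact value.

M_X(t) = 3/(2*(3/2 - t))
D[M](t) = 6/(4*t^2 - 12*t + 9)

E[X] = D[M](0) = 2/3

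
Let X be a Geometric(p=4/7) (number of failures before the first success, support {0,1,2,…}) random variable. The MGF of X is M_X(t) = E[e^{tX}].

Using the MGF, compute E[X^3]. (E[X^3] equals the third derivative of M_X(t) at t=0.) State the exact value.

M_X(t) = 4/(7*(1 - 3*e^(t)/7))
M′(t) = 12*e^(t)/(9*e^(2*t) - 42*e^(t) + 49)
M′′(t) = (-36*e^(2*t) - 84*e^(t))/(27*e^(3*t) - 189*e^(2*t) + 441*e^(t) - 343)
M′′′(t) = (108*e^(3*t) + 1008*e^(2*t) + 588*e^(t))/(81*e^(4*t) - 756*e^(3*t) + 2646*e^(2*t) - 4116*e^(t) + 2401)

E[X^3] = M′′′(0) = 213/32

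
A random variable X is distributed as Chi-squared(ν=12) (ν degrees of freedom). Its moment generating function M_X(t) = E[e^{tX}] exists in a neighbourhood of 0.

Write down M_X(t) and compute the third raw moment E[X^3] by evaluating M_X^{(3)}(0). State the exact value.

E[X^3] = d^3M/dt^3 |_{t=0} = 2688

M_X(t) = (1 - 2*t)^(-6)
dM/dt = -12/(128*t^7 - 448*t^6 + 672*t^5 - 560*t^4 + 280*t^3 - 84*t^2 + 14*t - 1)
d^2M/dt^2 = 168/(256*t^8 - 1024*t^7 + 1792*t^6 - 1792*t^5 + 1120*t^4 - 448*t^3 + 112*t^2 - 16*t + 1)
d^3M/dt^3 = -2688/(512*t^9 - 2304*t^8 + 4608*t^7 - 5376*t^6 + 4032*t^5 - 2016*t^4 + 672*t^3 - 144*t^2 + 18*t - 1)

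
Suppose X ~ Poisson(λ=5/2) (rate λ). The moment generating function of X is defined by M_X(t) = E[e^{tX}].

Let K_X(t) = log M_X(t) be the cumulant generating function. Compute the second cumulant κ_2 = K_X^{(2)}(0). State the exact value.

M_X(t) = e^(5*e^(t)/2 - 5/2)
K_X(t) = log M_X(t) = 5*e^(t)/2 - 5/2
K′(t) = 5*e^(t)/2
K′′(t) = 5*e^(t)/2

κ_2 = K′′(0) = 5/2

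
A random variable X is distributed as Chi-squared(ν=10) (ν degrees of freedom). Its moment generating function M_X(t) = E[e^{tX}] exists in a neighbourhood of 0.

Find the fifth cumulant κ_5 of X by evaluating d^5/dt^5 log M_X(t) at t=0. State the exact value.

κ_5 = K^(5)(0) = 3840

M_X(t) = (1 - 2*t)^(-5)
K_X(t) = log M_X(t) = -5*log(1 - 2*t)
K^(5)(t) = -3840/(32*t^5 - 80*t^4 + 80*t^3 - 40*t^2 + 10*t - 1)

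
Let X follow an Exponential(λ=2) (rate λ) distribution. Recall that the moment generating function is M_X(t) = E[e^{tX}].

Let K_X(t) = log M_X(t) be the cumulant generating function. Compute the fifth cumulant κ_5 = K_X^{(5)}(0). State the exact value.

M_X(t) = 2/(2 - t)
K_X(t) = log M_X(t) = -log(2 - t) + log(2)
K′(t) = -1/(t - 2)
K′′(t) = 1/(t^2 - 4*t + 4)
K′′′(t) = -2/(t^3 - 6*t^2 + 12*t - 8)
K′′′′(t) = 6/(t^4 - 8*t^3 + 24*t^2 - 32*t + 16)
K′′′′′(t) = -24/(t^5 - 10*t^4 + 40*t^3 - 80*t^2 + 80*t - 32)

κ_5 = K′′′′′(0) = 3/4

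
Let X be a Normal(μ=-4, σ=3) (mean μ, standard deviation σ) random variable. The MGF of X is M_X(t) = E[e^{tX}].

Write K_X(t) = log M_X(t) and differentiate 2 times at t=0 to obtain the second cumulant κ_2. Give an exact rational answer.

M_X(t) = e^(9*t^2/2 - 4*t)
K_X(t) = log M_X(t) = 9*t^2/2 - 4*t
D^2[K](t) = 9

κ_2 = D^2[K](0) = 9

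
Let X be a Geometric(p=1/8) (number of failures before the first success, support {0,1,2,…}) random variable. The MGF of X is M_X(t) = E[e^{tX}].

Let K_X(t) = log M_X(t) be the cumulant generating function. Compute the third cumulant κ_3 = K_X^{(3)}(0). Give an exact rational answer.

M_X(t) = 1/(8*(1 - 7*e^(t)/8))
K_X(t) = log M_X(t) = -log(1 - 7*e^(t)/8) - 3*log(2)
K^(3)(t) = (-392*e^(2*t) - 448*e^(t))/(343*e^(3*t) - 1176*e^(2*t) + 1344*e^(t) - 512)

κ_3 = K^(3)(0) = 840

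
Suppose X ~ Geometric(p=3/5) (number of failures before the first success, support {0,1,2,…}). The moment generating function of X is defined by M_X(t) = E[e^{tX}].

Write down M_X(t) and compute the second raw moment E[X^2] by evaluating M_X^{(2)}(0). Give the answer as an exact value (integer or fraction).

E[X^2] = d^2M/dt^2 |_{t=0} = 14/9

M_X(t) = 3/(5*(1 - 2*e^(t)/5))
dM/dt = 6*e^(t)/(4*e^(2*t) - 20*e^(t) + 25)
d^2M/dt^2 = (-12*e^(2*t) - 30*e^(t))/(8*e^(3*t) - 60*e^(2*t) + 150*e^(t) - 125)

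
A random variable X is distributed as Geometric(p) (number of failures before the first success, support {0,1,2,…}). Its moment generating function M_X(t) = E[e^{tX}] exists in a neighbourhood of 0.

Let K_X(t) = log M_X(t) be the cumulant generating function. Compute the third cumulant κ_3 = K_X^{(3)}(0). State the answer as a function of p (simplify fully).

M_X(t) = p/(-(1 - p)*e^(t) + 1)
K_X(t) = log M_X(t) = log(p) - log(-(1 - p)*e^(t) + 1)

κ_3 = D^3[K](0) = (p^2 - 3*p + 2)/p^3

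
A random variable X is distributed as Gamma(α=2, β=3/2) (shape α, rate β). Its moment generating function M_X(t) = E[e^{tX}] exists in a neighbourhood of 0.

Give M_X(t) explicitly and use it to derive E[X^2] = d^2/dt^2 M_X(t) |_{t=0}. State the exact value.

E[X^2] = M^(2)(0) = 8/3

M_X(t) = 9/(4*(3/2 - t)^2)
M^(2)(t) = 216/(16*t^4 - 96*t^3 + 216*t^2 - 216*t + 81)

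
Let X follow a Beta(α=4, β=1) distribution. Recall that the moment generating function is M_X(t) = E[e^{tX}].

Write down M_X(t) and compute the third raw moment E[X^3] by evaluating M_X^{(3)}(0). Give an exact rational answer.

M_X(t) = ₁F₁(4; 5; t)
D^3[M](t) = 4*₁F₁(7; 8; t)/7

E[X^3] = D^3[M](0) = 4/7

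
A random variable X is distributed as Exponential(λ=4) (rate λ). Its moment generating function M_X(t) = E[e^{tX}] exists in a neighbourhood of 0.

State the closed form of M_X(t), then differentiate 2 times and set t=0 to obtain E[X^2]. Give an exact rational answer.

M_X(t) = 4/(4 - t)
M^(2)(t) = -8/(t^3 - 12*t^2 + 48*t - 64)

E[X^2] = M^(2)(0) = 1/8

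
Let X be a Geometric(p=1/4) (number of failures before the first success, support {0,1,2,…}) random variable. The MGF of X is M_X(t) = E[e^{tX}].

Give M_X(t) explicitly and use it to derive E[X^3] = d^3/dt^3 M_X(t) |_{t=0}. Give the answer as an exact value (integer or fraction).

E[X^3] = M′′′(0) = 219

M_X(t) = 1/(4*(1 - 3*e^(t)/4))
M′(t) = 3*e^(t)/(9*e^(2*t) - 24*e^(t) + 16)
M′′(t) = (-9*e^(2*t) - 12*e^(t))/(27*e^(3*t) - 108*e^(2*t) + 144*e^(t) - 64)
M′′′(t) = (27*e^(3*t) + 144*e^(2*t) + 48*e^(t))/(81*e^(4*t) - 432*e^(3*t) + 864*e^(2*t) - 768*e^(t) + 256)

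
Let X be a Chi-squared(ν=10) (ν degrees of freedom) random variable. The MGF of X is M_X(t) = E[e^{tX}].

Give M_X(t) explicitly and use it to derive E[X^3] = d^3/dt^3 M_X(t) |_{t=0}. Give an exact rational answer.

M_X(t) = (1 - 2*t)^(-5)
M′(t) = 10/(64*t^6 - 192*t^5 + 240*t^4 - 160*t^3 + 60*t^2 - 12*t + 1)
M′′(t) = -120/(128*t^7 - 448*t^6 + 672*t^5 - 560*t^4 + 280*t^3 - 84*t^2 + 14*t - 1)
M′′′(t) = 1680/(256*t^8 - 1024*t^7 + 1792*t^6 - 1792*t^5 + 1120*t^4 - 448*t^3 + 112*t^2 - 16*t + 1)

E[X^3] = M′′′(0) = 1680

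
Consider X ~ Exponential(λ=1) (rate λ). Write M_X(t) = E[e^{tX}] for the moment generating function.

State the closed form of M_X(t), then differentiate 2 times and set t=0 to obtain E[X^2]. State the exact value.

M_X(t) = 1/(1 - t)
M^(2)(t) = -2/(t^3 - 3*t^2 + 3*t - 1)

E[X^2] = M^(2)(0) = 2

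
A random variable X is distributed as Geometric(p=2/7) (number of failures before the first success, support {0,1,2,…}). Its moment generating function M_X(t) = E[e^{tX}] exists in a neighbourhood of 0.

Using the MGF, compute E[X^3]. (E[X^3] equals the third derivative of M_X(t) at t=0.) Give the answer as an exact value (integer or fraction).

M_X(t) = 2/(7*(1 - 5*e^(t)/7))
M′(t) = 10*e^(t)/(25*e^(2*t) - 70*e^(t) + 49)
M′′(t) = (-50*e^(2*t) - 70*e^(t))/(125*e^(3*t) - 525*e^(2*t) + 735*e^(t) - 343)
M′′′(t) = (250*e^(3*t) + 1400*e^(2*t) + 490*e^(t))/(625*e^(4*t) - 3500*e^(3*t) + 7350*e^(2*t) - 6860*e^(t) + 2401)

E[X^3] = M′′′(0) = 535/4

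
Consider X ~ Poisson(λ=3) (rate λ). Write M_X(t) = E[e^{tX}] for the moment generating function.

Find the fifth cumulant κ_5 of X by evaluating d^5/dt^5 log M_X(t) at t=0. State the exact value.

κ_5 = D^5[K](0) = 3

M_X(t) = e^(3*e^(t) - 3)
K_X(t) = log M_X(t) = 3*e^(t) - 3
D^5[K](t) = 3*e^(t)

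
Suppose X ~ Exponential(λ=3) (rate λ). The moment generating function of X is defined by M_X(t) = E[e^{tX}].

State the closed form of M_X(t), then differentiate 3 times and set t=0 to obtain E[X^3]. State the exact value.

M_X(t) = 3/(3 - t)
D^3[M](t) = 18/(t^4 - 12*t^3 + 54*t^2 - 108*t + 81)

E[X^3] = D^3[M](0) = 2/9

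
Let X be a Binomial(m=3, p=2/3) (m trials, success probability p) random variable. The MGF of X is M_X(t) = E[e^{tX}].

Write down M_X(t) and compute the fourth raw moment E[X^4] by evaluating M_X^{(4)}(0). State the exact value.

E[X^4] = d^4M/dt^4 |_{t=0} = 94/3

M_X(t) = (2*e^(t)/3 + 1/3)^3
dM/dt = 8*e^(3*t)/9 + 8*e^(2*t)/9 + 2*e^(t)/9
d^2M/dt^2 = 8*e^(3*t)/3 + 16*e^(2*t)/9 + 2*e^(t)/9
d^3M/dt^3 = 8*e^(3*t) + 32*e^(2*t)/9 + 2*e^(t)/9
d^4M/dt^4 = 24*e^(3*t) + 64*e^(2*t)/9 + 2*e^(t)/9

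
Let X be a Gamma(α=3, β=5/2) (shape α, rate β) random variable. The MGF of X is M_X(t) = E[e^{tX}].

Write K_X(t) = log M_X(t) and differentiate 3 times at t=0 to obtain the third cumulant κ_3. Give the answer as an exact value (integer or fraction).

M_X(t) = 125/(8*(5/2 - t)^3)
K_X(t) = log M_X(t) = -3*log(5/2 - t) - 3*log(2) + 3*log(5)
dK/dt = -6/(2*t - 5)
d^2K/dt^2 = 12/(4*t^2 - 20*t + 25)
d^3K/dt^3 = -48/(8*t^3 - 60*t^2 + 150*t - 125)

κ_3 = d^3K/dt^3 |_{t=0} = 48/125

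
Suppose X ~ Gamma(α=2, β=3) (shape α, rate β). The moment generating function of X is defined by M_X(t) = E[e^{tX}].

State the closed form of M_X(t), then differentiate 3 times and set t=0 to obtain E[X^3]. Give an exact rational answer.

E[X^3] = M^(3)(0) = 8/9

M_X(t) = 9/(3 - t)^2
M^(3)(t) = -216/(t^5 - 15*t^4 + 90*t^3 - 270*t^2 + 405*t - 243)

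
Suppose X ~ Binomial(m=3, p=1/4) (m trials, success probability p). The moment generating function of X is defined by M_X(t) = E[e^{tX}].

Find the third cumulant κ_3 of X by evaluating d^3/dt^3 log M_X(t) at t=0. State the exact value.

κ_3 = K′′′(0) = 9/32

M_X(t) = (e^(t)/4 + 3/4)^3
K_X(t) = log M_X(t) = 3*log(e^(t)/4 + 3/4)
K′(t) = 3*e^(t)/(e^(t) + 3)
K′′(t) = 9*e^(t)/(e^(2*t) + 6*e^(t) + 9)
K′′′(t) = (-9*e^(2*t) + 27*e^(t))/(e^(3*t) + 9*e^(2*t) + 27*e^(t) + 27)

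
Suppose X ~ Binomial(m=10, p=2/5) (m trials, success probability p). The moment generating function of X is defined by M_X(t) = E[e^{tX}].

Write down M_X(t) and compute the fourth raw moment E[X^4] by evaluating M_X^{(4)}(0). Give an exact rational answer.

M_X(t) = (2*e^(t)/5 + 3/5)^10

E[X^4] = M′′′′(0) = 63788/125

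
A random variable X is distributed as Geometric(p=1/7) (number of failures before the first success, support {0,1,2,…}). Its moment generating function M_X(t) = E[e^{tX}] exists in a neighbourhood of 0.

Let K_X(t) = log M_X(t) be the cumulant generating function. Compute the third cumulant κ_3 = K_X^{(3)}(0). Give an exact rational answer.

κ_3 = K^(3)(0) = 546

M_X(t) = 1/(7*(1 - 6*e^(t)/7))
K_X(t) = log M_X(t) = -log(1 - 6*e^(t)/7) - log(7)
K^(3)(t) = (-252*e^(2*t) - 294*e^(t))/(216*e^(3*t) - 756*e^(2*t) + 882*e^(t) - 343)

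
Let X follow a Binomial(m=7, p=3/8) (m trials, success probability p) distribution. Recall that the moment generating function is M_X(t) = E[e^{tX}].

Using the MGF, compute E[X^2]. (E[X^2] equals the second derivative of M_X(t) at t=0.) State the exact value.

E[X^2] = M′′(0) = 273/32

M_X(t) = (3*e^(t)/8 + 5/8)^7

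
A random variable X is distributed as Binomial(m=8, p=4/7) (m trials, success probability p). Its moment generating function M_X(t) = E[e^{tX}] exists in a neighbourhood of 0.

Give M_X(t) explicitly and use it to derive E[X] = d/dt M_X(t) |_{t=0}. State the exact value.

M_X(t) = (4*e^(t)/7 + 3/7)^8

E[X] = D[M](0) = 32/7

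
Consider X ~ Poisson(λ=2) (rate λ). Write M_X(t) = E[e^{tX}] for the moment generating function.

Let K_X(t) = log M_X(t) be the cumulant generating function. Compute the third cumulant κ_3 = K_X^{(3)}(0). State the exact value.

M_X(t) = e^(2*e^(t) - 2)
K_X(t) = log M_X(t) = 2*e^(t) - 2
D^3[K](t) = 2*e^(t)

κ_3 = D^3[K](0) = 2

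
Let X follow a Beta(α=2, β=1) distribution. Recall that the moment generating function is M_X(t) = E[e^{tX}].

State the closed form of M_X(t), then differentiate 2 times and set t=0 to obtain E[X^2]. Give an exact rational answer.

M_X(t) = ₁F₁(2; 3; t)
M^(2)(t) = ₁F₁(4; 5; t)/2

E[X^2] = M^(2)(0) = 1/2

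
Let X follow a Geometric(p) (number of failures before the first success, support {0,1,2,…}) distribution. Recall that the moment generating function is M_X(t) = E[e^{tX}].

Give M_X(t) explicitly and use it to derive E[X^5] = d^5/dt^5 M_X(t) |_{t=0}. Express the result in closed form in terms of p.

M_X(t) = p/(-(1 - p)*e^(t) + 1)
M′(t) = (-p^2*e^(t) + p*e^(t))/(p^2*e^(2*t) - 2*p*e^(2*t) + 2*p*e^(t) + e^(2*t) - 2*e^(t) + 1)

E[X^5] = M′′′′′(0) = -1 + 31/p - 180/p^2 + 390/p^3 - 360/p^4 + 120/p^5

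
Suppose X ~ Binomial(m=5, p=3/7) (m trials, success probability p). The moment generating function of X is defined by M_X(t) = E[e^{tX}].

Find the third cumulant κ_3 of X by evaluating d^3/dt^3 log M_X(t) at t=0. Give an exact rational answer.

κ_3 = D^3[K](0) = 60/343

M_X(t) = (3*e^(t)/7 + 4/7)^5
K_X(t) = log M_X(t) = 5*log(3*e^(t)/7 + 4/7)
D^3[K](t) = (-180*e^(2*t) + 240*e^(t))/(27*e^(3*t) + 108*e^(2*t) + 144*e^(t) + 64)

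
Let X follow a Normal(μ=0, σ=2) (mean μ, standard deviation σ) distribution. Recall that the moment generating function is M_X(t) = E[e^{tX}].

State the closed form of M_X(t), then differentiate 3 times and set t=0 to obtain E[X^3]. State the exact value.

E[X^3] = d^3M/dt^3 |_{t=0} = 0

M_X(t) = e^(2*t^2)
dM/dt = 4*t*e^(2*t^2)
d^2M/dt^2 = 16*t^2*e^(2*t^2) + 4*e^(2*t^2)
d^3M/dt^3 = 64*t^3*e^(2*t^2) + 48*t*e^(2*t^2)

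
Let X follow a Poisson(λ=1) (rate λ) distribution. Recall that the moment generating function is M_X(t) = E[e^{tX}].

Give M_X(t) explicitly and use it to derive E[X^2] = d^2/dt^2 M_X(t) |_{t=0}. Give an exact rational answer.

M_X(t) = e^(e^(t) - 1)
M^(2)(t) = (e^(2*t)*e^(e^(t)) + e^(t)*e^(e^(t)))*e^(-1)

E[X^2] = M^(2)(0) = 2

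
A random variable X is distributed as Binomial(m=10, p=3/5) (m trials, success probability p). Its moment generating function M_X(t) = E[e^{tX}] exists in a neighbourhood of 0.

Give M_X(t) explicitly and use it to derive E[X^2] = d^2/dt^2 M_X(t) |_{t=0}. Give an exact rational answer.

E[X^2] = D^2[M](0) = 192/5

M_X(t) = (3*e^(t)/5 + 2/5)^10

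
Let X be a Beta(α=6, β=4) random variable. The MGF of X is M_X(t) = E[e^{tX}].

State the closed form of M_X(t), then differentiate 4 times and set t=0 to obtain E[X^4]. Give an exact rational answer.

E[X^4] = M^(4)(0) = 126/715

M_X(t) = ₁F₁(6; 10; t)
M^(4)(t) = 126*₁F₁(10; 14; t)/715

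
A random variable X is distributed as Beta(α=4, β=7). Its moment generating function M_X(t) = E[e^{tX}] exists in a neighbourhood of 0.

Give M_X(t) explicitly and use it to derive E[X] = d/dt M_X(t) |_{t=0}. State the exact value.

M_X(t) = ₁F₁(4; 11; t)
D[M](t) = 4*₁F₁(5; 12; t)/11

E[X] = D[M](0) = 4/11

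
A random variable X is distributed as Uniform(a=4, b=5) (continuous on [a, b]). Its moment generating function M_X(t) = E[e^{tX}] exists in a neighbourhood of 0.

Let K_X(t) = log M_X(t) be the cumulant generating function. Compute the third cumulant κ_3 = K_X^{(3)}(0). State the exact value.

κ_3 = K^(3)(0) = 0

M_X(t) = (e^(5*t) - e^(4*t))/t
K_X(t) = log M_X(t) = -log(t) + log(e^(5*t) - e^(4*t))
K^(3)(t) = (t^3*e^(2*t) + t^3*e^(t) - 2*e^(3*t) + 6*e^(2*t) - 6*e^(t) + 2)/(t^3*e^(3*t) - 3*t^3*e^(2*t) + 3*t^3*e^(t) - t^3)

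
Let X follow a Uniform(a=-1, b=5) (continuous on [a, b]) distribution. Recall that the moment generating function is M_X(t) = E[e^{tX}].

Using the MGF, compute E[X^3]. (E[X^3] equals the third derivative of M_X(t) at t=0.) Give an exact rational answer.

M_X(t) = (e^(5*t) - e^(-t))/(6*t)
M^(3)(t) = (125*t^3*e^(6*t) + t^3 - 75*t^2*e^(6*t) + 3*t^2 + 30*t*e^(6*t) + 6*t - 6*e^(6*t) + 6)*e^(-t)/(6*t^4)

E[X^3] = M^(3)(0) = 26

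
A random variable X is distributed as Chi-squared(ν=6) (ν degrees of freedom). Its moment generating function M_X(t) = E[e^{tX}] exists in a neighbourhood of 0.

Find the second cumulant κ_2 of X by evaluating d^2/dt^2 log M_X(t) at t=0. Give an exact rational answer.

κ_2 = d^2K/dt^2 |_{t=0} = 12

M_X(t) = (1 - 2*t)^(-3)
K_X(t) = log M_X(t) = -3*log(1 - 2*t)
dK/dt = -6/(2*t - 1)
d^2K/dt^2 = 12/(4*t^2 - 4*t + 1)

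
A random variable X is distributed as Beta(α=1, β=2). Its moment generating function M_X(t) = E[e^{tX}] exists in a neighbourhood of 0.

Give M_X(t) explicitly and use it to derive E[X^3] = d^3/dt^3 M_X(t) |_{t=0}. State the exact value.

M_X(t) = ₁F₁(1; 3; t)
M′(t) = ₁F₁(2; 4; t)/3
M′′(t) = ₁F₁(3; 5; t)/6
M′′′(t) = ₁F₁(4; 6; t)/10

E[X^3] = M′′′(0) = 1/10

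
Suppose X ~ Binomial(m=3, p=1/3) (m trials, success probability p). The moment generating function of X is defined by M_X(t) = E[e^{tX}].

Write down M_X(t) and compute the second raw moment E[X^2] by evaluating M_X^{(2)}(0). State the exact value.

M_X(t) = (e^(t)/3 + 2/3)^3
M^(2)(t) = e^(3*t)/3 + 8*e^(2*t)/9 + 4*e^(t)/9

E[X^2] = M^(2)(0) = 5/3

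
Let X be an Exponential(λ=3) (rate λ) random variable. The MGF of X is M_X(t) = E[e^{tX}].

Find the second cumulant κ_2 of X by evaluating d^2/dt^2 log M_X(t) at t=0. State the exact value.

M_X(t) = 3/(3 - t)
K_X(t) = log M_X(t) = -log(3 - t) + log(3)
K′(t) = -1/(t - 3)
K′′(t) = 1/(t^2 - 6*t + 9)

κ_2 = K′′(0) = 1/9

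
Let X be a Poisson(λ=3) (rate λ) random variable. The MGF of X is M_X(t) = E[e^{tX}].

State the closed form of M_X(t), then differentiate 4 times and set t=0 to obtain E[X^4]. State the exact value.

M_X(t) = e^(3*e^(t) - 3)
M^(4)(t) = (81*e^(4*t)*e^(3*e^(t)) + 162*e^(3*t)*e^(3*e^(t)) + 63*e^(2*t)*e^(3*e^(t)) + 3*e^(t)*e^(3*e^(t)))*e^(-3)

E[X^4] = M^(4)(0) = 309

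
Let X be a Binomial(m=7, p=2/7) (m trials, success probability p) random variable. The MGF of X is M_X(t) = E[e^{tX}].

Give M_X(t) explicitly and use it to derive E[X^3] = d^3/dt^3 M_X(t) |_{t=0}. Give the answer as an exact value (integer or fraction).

M_X(t) = (2*e^(t)/7 + 5/7)^7
D^3[M](t) = 128*e^(7*t)/2401 + 69120*e^(6*t)/117649 + 300000*e^(5*t)/117649 + 640000*e^(4*t)/117649 + 675000*e^(3*t)/117649 + 300000*e^(2*t)/117649 + 31250*e^(t)/117649

E[X^3] = D^3[M](0) = 842/49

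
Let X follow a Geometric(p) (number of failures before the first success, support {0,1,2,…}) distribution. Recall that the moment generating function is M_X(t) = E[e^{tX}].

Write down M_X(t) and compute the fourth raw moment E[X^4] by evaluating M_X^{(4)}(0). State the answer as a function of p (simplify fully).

E[X^4] = d^4M/dt^4 |_{t=0} = 1 - 15/p + 50/p^2 - 60/p^3 + 24/p^4

M_X(t) = p/(-(1 - p)*e^(t) + 1)
dM/dt = (-p^2*e^(t) + p*e^(t))/(p^2*e^(2*t) - 2*p*e^(2*t) + 2*p*e^(t) + e^(2*t) - 2*e^(t) + 1)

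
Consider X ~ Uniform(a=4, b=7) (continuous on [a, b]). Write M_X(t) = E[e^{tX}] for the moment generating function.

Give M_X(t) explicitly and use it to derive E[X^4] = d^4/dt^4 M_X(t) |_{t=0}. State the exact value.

E[X^4] = M^(4)(0) = 5261/5

M_X(t) = (e^(7*t) - e^(4*t))/(3*t)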